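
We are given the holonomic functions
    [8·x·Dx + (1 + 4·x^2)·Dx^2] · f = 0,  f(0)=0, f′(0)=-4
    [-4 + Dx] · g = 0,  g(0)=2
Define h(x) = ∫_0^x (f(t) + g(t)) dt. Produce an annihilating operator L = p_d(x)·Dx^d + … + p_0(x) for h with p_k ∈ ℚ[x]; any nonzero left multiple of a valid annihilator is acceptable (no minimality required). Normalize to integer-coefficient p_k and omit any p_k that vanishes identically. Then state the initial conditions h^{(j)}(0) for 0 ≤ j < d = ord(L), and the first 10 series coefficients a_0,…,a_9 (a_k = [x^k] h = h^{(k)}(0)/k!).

L = (8 - 32·x - 96·x^2 - 128·x^3)·Dx^2 + (-6 - 8·x^2 - 64·x^4)·Dx^3 + (1 + 2·x + 8·x^2 + 8·x^3 + 16·x^4)·Dx^4  (order 4).
h: a_k = 0, 2, 2, 16/3, 20/3, 64/15, 32/45, 512/315, 1696/315, 1024/2835, …
ICs: h(0) = 0, h′(0) = 2, h′′(0) = 4, h′′′(0) = 32.

f: a_k = 0, -4, 0, 16/3, 0, -64/5, 0, 256/7, 0, -1024/9, …
g: a_k = 2, 8, 16, 64/3, 64/3, 256/15, 512/45, 2048/315, 1024/315, 4096/2835, …
h₀=f+g: left-lcm gives L₀, ord ≤ 3.
h=∫₀ˣh₀: take L = L₀·Dx.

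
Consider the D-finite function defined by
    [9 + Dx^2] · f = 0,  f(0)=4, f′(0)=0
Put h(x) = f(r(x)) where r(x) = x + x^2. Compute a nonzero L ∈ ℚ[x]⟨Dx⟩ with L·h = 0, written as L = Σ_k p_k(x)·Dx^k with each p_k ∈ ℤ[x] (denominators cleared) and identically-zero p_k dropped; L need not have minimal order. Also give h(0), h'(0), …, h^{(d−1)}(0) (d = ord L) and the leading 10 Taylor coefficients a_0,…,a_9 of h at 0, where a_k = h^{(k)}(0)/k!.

L = (9 + 54·x + 108·x^2 + 72·x^3) - 2·Dx + (1 + 2·x)·Dx^2  (order 2).
h: a_k = 4, 0, -18, -36, -9/2, 54, 1539/20, 297/10, -52191/1120, -10611/140, …
ICs: h(0) = 4, h′(0) = 0.

f: a_k = 4, 0, -18, 0, 27/2, 0, -81/20, 0, 729/1120, 0, …
h₀=f(r): pull back L_f along r ⇒ L₀.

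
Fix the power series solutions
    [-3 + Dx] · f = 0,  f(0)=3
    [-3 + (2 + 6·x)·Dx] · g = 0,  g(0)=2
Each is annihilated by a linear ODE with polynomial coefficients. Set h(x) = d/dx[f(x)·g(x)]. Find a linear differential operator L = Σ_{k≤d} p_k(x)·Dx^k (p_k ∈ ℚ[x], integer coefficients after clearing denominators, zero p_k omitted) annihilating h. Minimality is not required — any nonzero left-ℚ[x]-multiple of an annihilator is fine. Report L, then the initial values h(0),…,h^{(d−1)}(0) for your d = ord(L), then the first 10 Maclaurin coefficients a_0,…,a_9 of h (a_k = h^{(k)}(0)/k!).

L = (7 + 36·x + 36·x^2) + (-2 - 10·x - 12·x^2)·Dx  (order 1).
h: a_k = 27, 189/2, 1377/8, 2673/16, 26001/128, -64881/1280, 2456001/5120, -86498037/71680, 582964533/163840, -23517687987/2293760, …
ICs: h(0) = 27.

f: a_k = 3, 9, 27/2, 27/2, 81/8, 243/40, 243/80, 729/560, 2187/4480, 729/4480, …
g: a_k = 2, 3, -9/4, 27/8, -405/64, 1701/128, -15309/512, 72171/1024, -2814669/16384, 14073345/32768, …
f·g: L₀ = L_f ⊗_s L_g, ord ≤ 1·1.
Differentiate: ansatz ord ≤ ord L₀ ⇒ L.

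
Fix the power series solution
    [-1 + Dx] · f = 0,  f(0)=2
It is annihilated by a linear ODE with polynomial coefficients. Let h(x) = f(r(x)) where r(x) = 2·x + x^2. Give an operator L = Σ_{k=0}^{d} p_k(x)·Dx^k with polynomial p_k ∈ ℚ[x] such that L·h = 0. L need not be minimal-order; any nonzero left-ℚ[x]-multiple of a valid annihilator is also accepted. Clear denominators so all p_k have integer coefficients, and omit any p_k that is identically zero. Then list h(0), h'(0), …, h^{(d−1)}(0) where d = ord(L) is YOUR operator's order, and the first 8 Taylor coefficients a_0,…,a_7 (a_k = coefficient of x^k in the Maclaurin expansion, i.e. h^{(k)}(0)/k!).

L = (-2 - 2·x) + Dx  (order 1).
h: a_k = 2, 4, 6, 20/3, 19/3, 26/5, 173/45, 814/315, …
ICs: h(0) = 2.

f: a_k = 2, 2, 1, 1/3, 1/12, 1/60, 1/360, 1/2520, …
Change of var in L_f (x↦r) gives L₀.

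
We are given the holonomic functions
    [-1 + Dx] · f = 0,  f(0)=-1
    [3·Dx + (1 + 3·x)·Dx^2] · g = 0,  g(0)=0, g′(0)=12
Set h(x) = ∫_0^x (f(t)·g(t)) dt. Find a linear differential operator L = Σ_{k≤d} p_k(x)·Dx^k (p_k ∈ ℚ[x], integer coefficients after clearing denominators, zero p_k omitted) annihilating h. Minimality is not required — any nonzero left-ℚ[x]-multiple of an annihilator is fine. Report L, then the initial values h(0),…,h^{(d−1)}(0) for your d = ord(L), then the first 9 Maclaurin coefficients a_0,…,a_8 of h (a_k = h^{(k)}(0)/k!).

L = (-2 + 3·x)·Dx + (1 - 6·x)·Dx^2 + (1 + 3·x)·Dx^3  (order 3).
h: a_k = 0, 0, -6, 2, -6, 52/5, -1289/60, 1307/28, -44561/420, …
ICs: h(0) = 0, h′(0) = 0, h′′(0) = -12.

f: a_k = -1, -1, -1/2, -1/6, -1/24, -1/120, -1/720, -1/5040, -1/40320, …
g: a_k = 0, 12, -18, 36, -81, 972/5, -486, 8748/7, -6561/2, …
L₀ := L_f ⊗_s L_g (sym. prod.), ord ≤ 2.
h=∫₀ˣh₀: take L = L₀·Dx.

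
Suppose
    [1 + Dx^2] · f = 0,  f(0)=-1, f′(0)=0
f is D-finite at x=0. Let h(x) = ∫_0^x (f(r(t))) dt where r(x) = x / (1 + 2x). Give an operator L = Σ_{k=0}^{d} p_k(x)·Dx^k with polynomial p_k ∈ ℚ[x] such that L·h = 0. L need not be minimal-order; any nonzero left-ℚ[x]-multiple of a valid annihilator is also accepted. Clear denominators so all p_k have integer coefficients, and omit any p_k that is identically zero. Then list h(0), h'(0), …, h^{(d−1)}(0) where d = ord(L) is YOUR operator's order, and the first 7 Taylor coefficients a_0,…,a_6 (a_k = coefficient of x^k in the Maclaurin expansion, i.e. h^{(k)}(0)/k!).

L = Dx + (4 + 24·x + 48·x^2 + 32·x^3)·Dx^2 + (1 + 8·x + 24·x^2 + 32·x^3 + 16·x^4)·Dx^3  (order 3).
h: a_k = 0, -1, 0, 1/6, -1/2, 143/120, -47/18, …
ICs: h(0) = 0, h′(0) = -1, h′′(0) = 0.

f: a_k = -1, 0, 1/2, 0, -1/24, 0, 1/720, …
f∘r: x↦r, Dx↦Dx/r' in L_f ⇒ L₀.
Integrate: L := L₀·Dx.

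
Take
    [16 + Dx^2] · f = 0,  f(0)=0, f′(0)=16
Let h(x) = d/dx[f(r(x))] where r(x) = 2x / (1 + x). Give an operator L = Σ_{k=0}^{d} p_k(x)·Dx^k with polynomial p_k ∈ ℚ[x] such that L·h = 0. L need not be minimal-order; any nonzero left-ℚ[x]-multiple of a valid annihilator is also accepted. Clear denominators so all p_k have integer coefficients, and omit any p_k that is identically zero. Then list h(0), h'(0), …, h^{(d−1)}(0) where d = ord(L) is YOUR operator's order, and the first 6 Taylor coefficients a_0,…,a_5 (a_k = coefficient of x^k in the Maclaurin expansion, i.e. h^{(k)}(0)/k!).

L = (70 + 12·x + 6·x^2) + (6 + 18·x + 18·x^2 + 6·x^3)·Dx + (1 + 4·x + 6·x^2 + 4·x^3 + x^4)·Dx^2  (order 2).
h: a_k = 32, -64, -928, 3968, -13856/3, -12480, …
ICs: h(0) = 32, h′(0) = -64.

f: a_k = 0, 16, 0, -128/3, 0, 512/15, …
L₀ from L_f via x↦r, Dx↦r'^{-1}Dx.
Differentiate: ansatz ord ≤ ord L₀ ⇒ L.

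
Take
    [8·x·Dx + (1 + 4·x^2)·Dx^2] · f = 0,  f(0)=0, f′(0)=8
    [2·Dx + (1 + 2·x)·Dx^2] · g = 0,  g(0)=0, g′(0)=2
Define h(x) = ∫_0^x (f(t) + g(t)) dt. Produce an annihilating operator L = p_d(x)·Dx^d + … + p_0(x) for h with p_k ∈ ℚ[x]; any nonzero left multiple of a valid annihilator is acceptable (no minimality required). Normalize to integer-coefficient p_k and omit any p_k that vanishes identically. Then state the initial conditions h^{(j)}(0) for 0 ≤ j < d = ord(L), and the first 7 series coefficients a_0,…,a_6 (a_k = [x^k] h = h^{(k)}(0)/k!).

f: a_k = 0, 8, 0, -32/3, 0, 128/5, 0, …
g: a_k = 0, 2, -2, 8/3, -4, 32/5, -32/3, …
h₀=f+g: left-lcm gives L₀, ord ≤ 4.
h=∫h₀ ⇒ L = L₀·Dx.
L = (-8 - 48·x + 96·x^2 + 64·x^3)·Dx^2 + (-8 - 16·x + 192·x^3 + 128·x^4)·Dx^3 + (-1 + 2·x + 8·x^2 + 16·x^3 + 48·x^4 + 32·x^5)·Dx^4  (order 4).
h: a_k = 0, 0, 5, -2/3, -2, -4/5, 16/3, …
ICs: h(0) = 0, h′(0) = 0, h′′(0) = 10, h′′′(0) = -4.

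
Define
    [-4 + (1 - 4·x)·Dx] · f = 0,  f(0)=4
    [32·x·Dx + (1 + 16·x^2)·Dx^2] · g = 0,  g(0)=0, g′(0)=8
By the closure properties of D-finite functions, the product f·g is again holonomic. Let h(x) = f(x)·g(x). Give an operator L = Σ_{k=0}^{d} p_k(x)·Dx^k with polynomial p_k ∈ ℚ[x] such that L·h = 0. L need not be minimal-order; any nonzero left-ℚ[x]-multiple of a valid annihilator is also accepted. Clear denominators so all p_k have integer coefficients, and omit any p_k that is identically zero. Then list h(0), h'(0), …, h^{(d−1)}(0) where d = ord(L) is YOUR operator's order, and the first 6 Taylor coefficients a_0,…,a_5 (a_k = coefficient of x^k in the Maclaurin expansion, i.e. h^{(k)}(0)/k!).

f: a_k = 4, 16, 64, 256, 1024, 4096, …
g: a_k = 0, 8, 0, -128/3, 0, 2048/5, …
Product ⇒ symmetric product L₀, ord ≤ 2.
L = 128·x + (8 - 32·x + 256·x^2)·Dx + (-1 + 4·x - 16·x^2 + 64·x^3)·Dx^2  (order 2).
h: a_k = 0, 32, 128, 1024/3, 4096/3, 106496/15, …
ICs: h(0) = 0, h′(0) = 32.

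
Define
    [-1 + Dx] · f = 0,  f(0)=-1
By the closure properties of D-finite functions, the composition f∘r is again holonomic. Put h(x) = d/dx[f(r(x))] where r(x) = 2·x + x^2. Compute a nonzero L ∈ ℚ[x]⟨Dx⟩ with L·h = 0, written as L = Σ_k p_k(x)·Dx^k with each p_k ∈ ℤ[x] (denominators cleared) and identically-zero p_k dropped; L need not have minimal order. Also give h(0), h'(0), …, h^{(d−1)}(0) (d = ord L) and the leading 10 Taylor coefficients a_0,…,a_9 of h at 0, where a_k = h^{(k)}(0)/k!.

f: a_k = -1, -1, -1/2, -1/6, -1/24, -1/120, -1/720, -1/5040, -1/40320, -1/362880, …
h₀=f(r): pull back L_f along r ⇒ L₀.
h₀' ⇒ L via d/dx closure of L₀.
L = (3 + 4·x + 2·x^2) + (-1 - x)·Dx  (order 1).
h: a_k = -2, -6, -10, -38/3, -13, -173/15, -407/45, -45/7, -5281/1260, -28787/11340, …
ICs: h(0) = -2.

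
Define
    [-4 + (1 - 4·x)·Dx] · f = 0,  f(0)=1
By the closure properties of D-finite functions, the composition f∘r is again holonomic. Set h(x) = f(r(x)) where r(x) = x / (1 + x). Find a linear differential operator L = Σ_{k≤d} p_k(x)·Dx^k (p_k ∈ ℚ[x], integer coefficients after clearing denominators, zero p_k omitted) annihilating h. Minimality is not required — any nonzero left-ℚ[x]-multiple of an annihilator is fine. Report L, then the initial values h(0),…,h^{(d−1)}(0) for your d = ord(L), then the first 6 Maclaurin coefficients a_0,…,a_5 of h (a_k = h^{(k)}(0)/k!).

f: a_k = 1, 4, 16, 64, 256, 1024, …
Substitute x→r, Dx→(1/r')Dx; clear ⇒ L₀.
L = 4 + (-1 + 2·x + 3·x^2)·Dx  (order 1).
h: a_k = 1, 4, 12, 36, 108, 324, …
ICs: h(0) = 1.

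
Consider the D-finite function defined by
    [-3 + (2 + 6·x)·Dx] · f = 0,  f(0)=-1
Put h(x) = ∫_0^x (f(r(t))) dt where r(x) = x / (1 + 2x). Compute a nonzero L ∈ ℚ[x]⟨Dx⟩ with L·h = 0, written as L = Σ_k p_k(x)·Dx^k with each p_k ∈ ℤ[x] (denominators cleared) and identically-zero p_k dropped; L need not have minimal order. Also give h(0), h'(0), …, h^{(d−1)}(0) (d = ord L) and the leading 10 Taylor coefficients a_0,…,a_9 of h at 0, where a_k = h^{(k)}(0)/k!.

L = -3·Dx + (2 + 14·x + 20·x^2)·Dx^2  (order 2).
h: a_k = 0, -1, -3/4, 11/8, -195/64, 993/128, -11303/512, 492501/7168, -3761283/16384, 79707215/98304, …
ICs: h(0) = 0, h′(0) = -1.

f: a_k = -1, -3/2, 9/8, -27/16, 405/128, -1701/256, 15309/1024, -72171/2048, 2814669/32768, -14073345/65536, …
Change of var in L_f (x↦r) gives L₀.
h=∫h₀ ⇒ L = L₀·Dx.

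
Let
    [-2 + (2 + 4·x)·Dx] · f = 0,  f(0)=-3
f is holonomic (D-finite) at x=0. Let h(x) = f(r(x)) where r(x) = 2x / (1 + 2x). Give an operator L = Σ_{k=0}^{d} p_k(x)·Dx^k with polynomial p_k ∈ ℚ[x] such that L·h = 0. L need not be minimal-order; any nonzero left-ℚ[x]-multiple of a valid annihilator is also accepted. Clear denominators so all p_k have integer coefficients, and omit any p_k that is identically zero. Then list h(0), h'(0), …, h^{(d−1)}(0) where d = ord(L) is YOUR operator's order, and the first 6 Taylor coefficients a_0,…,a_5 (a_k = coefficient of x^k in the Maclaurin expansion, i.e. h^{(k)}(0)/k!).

L = -2 + (1 + 8·x + 12·x^2)·Dx  (order 1).
h: a_k = -3, -6, 18, -60, 222, -900, …
ICs: h(0) = -3.

f: a_k = -3, -3, 3/2, -3/2, 15/8, -21/8, …
f∘r: x↦r, Dx↦Dx/r' in L_f ⇒ L₀.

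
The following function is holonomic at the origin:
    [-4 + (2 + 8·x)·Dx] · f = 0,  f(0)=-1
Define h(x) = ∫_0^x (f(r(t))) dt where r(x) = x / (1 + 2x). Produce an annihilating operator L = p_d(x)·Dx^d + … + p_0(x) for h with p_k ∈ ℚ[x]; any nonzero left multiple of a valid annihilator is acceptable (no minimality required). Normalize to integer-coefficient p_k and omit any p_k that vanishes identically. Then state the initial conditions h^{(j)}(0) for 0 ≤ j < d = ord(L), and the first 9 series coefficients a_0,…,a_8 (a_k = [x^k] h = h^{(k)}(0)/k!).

L = -2·Dx + (1 + 8·x + 12·x^2)·Dx^2  (order 2).
h: a_k = 0, -1, -1, 2, -5, 74/5, -50, 1308/7, -753, …
ICs: h(0) = 0, h′(0) = -1.

f: a_k = -1, -2, 2, -4, 10, -28, 84, -264, 858, …
h₀=f(r): pull back L_f along r ⇒ L₀.
Integrate: L := L₀·Dx.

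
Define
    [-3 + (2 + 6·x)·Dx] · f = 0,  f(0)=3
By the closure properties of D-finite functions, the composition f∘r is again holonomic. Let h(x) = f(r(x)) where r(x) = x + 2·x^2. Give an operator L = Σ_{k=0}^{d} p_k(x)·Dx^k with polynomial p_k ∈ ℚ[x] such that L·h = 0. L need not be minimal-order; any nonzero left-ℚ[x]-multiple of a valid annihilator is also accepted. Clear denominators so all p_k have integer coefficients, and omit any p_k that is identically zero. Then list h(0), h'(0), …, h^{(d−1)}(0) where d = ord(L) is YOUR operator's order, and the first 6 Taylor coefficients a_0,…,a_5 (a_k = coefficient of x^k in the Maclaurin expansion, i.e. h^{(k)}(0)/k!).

L = (-3 - 12·x) + (2 + 6·x + 12·x^2)·Dx  (order 1).
h: a_k = 3, 9/2, 45/8, -135/16, 945/128, 1215/256, …
ICs: h(0) = 3.

f: a_k = 3, 9/2, -27/8, 81/16, -1215/128, 5103/256, …
L₀ from L_f via x↦r, Dx↦r'^{-1}Dx.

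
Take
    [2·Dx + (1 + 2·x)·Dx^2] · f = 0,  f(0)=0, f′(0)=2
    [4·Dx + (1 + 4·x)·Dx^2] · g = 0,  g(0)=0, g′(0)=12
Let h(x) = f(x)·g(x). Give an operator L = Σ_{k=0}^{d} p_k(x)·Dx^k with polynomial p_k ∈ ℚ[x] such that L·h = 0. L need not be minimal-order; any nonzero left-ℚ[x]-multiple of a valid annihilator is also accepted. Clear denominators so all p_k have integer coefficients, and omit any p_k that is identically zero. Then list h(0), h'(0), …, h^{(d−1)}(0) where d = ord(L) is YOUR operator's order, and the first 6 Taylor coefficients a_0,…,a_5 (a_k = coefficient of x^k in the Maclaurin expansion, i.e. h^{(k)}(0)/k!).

f: a_k = 0, 2, -2, 8/3, -4, 32/5, …
g: a_k = 0, 12, -24, 64, -192, 3072/5, …
h₀=f·g: eliminate ⇒ L₀, order ≤ 2·2.
L = (160 + 768·x + 1024·x^2)·Dx + (264 + 2144·x + 5760·x^2 + 5120·x^3)·Dx^2 + (64 + 720·x + 2976·x^2 + 5376·x^3 + 3584·x^4)·Dx^3 + (3 + 44·x + 252·x^2 + 704·x^3 + 960·x^4 + 512·x^5)·Dx^4  (order 4).
h: a_k = 0, 0, 24, -72, 208, -624, …
ICs: h(0) = 0, h′(0) = 0, h′′(0) = 48, h′′′(0) = -432.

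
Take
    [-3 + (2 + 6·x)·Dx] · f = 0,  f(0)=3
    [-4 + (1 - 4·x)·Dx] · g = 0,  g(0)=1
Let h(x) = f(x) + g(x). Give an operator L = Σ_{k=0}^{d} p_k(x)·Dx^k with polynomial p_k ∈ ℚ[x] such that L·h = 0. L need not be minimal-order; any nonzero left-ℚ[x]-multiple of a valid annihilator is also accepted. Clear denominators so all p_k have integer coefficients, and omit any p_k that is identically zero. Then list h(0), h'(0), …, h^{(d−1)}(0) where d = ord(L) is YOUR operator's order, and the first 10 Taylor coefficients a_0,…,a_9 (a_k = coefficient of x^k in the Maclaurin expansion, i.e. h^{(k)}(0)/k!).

f: a_k = 3, 9/2, -27/8, 81/16, -1215/128, 5103/256, -45927/1024, 216513/2048, -8444007/32768, 42220035/65536, …
g: a_k = 1, 4, 16, 64, 256, 1024, 4096, 16384, 65536, 262144, …
f+g: L₀ = lclm(L_f,L_g), ord ≤ 1+1.
L = (228 + 432·x) + (-137 - 696·x - 1296·x^2)·Dx + (10 + 62·x - 192·x^2 - 864·x^3)·Dx^2  (order 2).
h: a_k = 4, 17/2, 101/8, 1105/16, 31553/128, 267247/256, 4148377/1024, 33770945/2048, 2139039641/32768, 17222089219/65536, …
ICs: h(0) = 4, h′(0) = 17/2.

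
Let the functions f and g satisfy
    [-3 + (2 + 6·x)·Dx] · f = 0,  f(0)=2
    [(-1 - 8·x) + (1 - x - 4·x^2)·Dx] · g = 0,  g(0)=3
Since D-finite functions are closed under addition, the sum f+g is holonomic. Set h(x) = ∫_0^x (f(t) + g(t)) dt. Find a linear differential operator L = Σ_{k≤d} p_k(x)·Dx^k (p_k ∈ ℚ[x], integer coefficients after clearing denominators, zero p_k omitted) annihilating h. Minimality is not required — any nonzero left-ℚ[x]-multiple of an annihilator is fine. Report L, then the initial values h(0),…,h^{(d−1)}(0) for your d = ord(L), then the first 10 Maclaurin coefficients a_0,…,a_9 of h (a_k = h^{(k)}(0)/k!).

L = (69 + 387·x + 900·x^2 + 1440·x^3)·Dx + (-49 - 318·x - 1257·x^2 - 3240·x^3 - 3600·x^4)·Dx^2 + (-2 + 46·x + 234·x^2 - 86·x^3 - 1440·x^4 - 1440·x^5)·Dx^3  (order 3).
h: a_k = 0, 5, 3, 17/4, 243/32, 5163/320, 8887/256, 262707/3584, 1426923/8192, 18149137/49152, …
ICs: h(0) = 0, h′(0) = 5, h′′(0) = 6.

f: a_k = 2, 3, -9/4, 27/8, -405/64, 1701/128, -15309/512, 72171/1024, -2814669/16384, 14073345/32768, …
g: a_k = 3, 3, 15, 27, 87, 195, 543, 1323, 3495, 8787, …
Weyl lclm of L_f,L_g ⇒ L₀ (ord ≤ 2).
∫: right-multiply L₀ by Dx.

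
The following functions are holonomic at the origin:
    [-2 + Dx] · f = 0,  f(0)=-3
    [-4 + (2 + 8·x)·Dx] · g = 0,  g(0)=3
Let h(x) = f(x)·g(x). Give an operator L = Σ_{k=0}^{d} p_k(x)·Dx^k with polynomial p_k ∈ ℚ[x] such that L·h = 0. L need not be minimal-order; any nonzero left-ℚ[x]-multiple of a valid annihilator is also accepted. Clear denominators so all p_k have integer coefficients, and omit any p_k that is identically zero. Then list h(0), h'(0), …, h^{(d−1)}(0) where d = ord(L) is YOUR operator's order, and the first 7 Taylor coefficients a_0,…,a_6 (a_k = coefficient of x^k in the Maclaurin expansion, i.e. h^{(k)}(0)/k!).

L = (-4 - 8·x) + (1 + 4·x)·Dx  (order 1).
h: a_k = -9, -36, -36, -48, 24, -672/5, 1952/5, …
ICs: h(0) = -9.

f: a_k = -3, -6, -6, -4, -2, -4/5, -4/15, …
g: a_k = 3, 6, -6, 12, -30, 84, -252, …
L₀ := L_f ⊗_s L_g (sym. prod.), ord ≤ 1.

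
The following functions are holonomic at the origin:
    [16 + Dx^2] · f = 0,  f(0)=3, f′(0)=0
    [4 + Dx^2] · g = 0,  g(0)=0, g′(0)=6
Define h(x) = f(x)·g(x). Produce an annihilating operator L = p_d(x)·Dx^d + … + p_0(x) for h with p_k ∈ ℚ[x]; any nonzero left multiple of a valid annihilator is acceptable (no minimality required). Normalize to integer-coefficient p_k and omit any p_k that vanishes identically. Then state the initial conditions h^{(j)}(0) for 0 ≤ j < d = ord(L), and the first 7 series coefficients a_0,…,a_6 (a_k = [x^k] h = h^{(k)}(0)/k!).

f: a_k = 3, 0, -24, 0, 32, 0, -256/15, …
g: a_k = 0, 6, 0, -4, 0, 4/5, 0, …
Product ⇒ symmetric product L₀, ord ≤ 4.
L = 144 + 40·Dx^2 + Dx^4  (order 4).
h: a_k = 0, 18, 0, -156, 0, 1452/5, 0, …
ICs: h(0) = 0, h′(0) = 18, h′′(0) = 0, h′′′(0) = -936.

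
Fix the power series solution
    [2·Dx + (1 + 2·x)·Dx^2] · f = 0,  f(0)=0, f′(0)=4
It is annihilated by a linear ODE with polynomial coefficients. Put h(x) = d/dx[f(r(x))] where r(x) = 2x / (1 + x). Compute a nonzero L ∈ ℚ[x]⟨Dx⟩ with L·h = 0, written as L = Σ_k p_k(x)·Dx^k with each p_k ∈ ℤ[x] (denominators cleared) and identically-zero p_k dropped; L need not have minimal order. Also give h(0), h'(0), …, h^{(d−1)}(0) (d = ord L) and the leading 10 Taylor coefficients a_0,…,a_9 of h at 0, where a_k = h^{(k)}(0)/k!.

f: a_k = 0, 4, -4, 16/3, -8, 64/5, -64/3, 256/7, -64, 1024/9, …
h₀=f(r): pull back L_f along r ⇒ L₀.
h=h₀': d/dx-closure on L₀ ⇒ L.
L = (6 + 10·x) + (1 + 6·x + 5·x^2)·Dx  (order 1).
h: a_k = 8, -48, 248, -1248, 6248, -31248, 156248, -781248, 3906248, -19531248, …
ICs: h(0) = 8.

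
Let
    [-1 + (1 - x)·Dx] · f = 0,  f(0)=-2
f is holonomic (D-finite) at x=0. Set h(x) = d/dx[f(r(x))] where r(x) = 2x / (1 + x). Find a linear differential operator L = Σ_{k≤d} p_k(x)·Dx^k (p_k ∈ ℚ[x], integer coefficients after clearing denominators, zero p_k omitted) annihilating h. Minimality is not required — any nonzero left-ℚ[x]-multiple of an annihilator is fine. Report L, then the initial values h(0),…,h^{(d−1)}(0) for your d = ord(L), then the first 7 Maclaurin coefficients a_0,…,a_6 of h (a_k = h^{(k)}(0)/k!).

f: a_k = -2, -2, -2, -2, -2, -2, -2, …
Change of var in L_f (x↦r) gives L₀.
Differentiate: ansatz ord ≤ ord L₀ ⇒ L.
L = 2 + (-1 + x)·Dx  (order 1).
h: a_k = -4, -8, -12, -16, -20, -24, -28, …
ICs: h(0) = -4.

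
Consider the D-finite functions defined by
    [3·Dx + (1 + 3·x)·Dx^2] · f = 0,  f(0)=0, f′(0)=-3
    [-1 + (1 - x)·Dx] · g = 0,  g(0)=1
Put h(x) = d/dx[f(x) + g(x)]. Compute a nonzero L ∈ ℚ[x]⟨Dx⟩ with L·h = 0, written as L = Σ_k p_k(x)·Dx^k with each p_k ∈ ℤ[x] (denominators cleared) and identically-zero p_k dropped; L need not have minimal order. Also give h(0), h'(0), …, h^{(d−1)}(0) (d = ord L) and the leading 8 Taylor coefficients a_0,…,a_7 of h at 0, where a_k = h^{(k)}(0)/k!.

L = (-54 - 18·x) + (12 - 72·x - 36·x^2)·Dx + (5 + 13·x - 9·x^2 - 9·x^3)·Dx^2  (order 2).
h: a_k = -2, 11, -24, 85, -238, 735, -2180, 6569, …
ICs: h(0) = -2, h′(0) = 11.

f: a_k = 0, -3, 9/2, -9, 81/4, -243/5, 243/2, -2187/7, …
g: a_k = 1, 1, 1, 1, 1, 1, 1, 1, …
Weyl lclm of L_f,L_g ⇒ L₀ (ord ≤ 3).
h₀' ⇒ L via d/dx closure of L₀.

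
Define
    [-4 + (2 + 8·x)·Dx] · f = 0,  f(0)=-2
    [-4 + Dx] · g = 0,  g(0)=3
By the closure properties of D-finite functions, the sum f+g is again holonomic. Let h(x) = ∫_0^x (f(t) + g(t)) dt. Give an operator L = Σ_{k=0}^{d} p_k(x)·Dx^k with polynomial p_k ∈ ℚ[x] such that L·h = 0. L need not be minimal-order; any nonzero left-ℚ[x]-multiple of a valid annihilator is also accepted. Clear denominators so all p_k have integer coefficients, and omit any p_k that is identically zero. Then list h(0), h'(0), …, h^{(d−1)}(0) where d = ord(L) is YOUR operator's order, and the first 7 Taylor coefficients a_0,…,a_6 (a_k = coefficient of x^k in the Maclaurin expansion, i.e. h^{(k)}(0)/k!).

L = (24 + 64·x)·Dx + (-10 - 64·x - 128·x^2)·Dx^2 + (1 + 12·x + 32·x^2)·Dx^3  (order 3).
h: a_k = 0, 1, 4, 28/3, 6, 52/5, -76/15, …
ICs: h(0) = 0, h′(0) = 1, h′′(0) = 8.

f: a_k = -2, -4, 4, -8, 20, -56, 168, …
g: a_k = 3, 12, 24, 32, 32, 128/5, 256/15, …
h₀=f+g: left-lcm gives L₀, ord ≤ 2.
Integrate: L := L₀·Dx.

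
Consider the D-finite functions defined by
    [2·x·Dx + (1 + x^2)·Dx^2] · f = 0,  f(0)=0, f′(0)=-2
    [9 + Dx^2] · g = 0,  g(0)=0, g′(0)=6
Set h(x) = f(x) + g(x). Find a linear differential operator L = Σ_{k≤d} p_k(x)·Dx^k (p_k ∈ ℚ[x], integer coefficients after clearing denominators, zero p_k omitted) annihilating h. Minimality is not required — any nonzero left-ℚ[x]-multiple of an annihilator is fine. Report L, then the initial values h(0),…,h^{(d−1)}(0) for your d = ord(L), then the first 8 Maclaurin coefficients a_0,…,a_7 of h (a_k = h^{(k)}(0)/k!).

L = (-54·x + 540·x^3 + 162·x^5)·Dx + (63 + 279·x^2 + 297·x^4 + 81·x^6)·Dx^2 + (-6·x + 60·x^3 + 18·x^5)·Dx^3 + (7 + 31·x^2 + 33·x^4 + 9·x^6)·Dx^4  (order 4).
h: a_k = 0, 4, 0, -25/3, 0, 73/20, 0, -163/280, …
ICs: h(0) = 0, h′(0) = 4, h′′(0) = 0, h′′′(0) = -50.

f: a_k = 0, -2, 0, 2/3, 0, -2/5, 0, 2/7, …
g: a_k = 0, 6, 0, -9, 0, 81/20, 0, -243/280, …
Weyl lclm of L_f,L_g ⇒ L₀ (ord ≤ 4).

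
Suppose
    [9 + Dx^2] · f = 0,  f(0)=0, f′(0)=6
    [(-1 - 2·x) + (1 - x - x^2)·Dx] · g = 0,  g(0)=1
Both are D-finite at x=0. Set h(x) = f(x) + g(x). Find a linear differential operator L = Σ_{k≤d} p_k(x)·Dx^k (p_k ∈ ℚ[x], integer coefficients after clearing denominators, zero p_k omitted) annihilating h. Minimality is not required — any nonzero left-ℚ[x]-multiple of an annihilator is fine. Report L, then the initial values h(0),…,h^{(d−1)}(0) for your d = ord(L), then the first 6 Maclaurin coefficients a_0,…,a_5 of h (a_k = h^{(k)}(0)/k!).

L = (-243 - 432·x + 81·x^2 - 216·x^3 - 405·x^4 - 162·x^5) + (117 - 225·x - 36·x^2 + 297·x^3 - 54·x^4 - 243·x^5 - 81·x^6)·Dx + (-27 - 48·x + 9·x^2 - 24·x^3 - 45·x^4 - 18·x^5)·Dx^2 + (13 - 25·x - 4·x^2 + 33·x^3 - 6·x^4 - 27·x^5 - 9·x^6)·Dx^3  (order 3).
h: a_k = 1, 7, 2, -6, 5, 241/20, …
ICs: h(0) = 1, h′(0) = 7, h′′(0) = 4.

f: a_k = 0, 6, 0, -9, 0, 81/20, …
g: a_k = 1, 1, 2, 3, 5, 8, …
Weyl lclm of L_f,L_g ⇒ L₀ (ord ≤ 3).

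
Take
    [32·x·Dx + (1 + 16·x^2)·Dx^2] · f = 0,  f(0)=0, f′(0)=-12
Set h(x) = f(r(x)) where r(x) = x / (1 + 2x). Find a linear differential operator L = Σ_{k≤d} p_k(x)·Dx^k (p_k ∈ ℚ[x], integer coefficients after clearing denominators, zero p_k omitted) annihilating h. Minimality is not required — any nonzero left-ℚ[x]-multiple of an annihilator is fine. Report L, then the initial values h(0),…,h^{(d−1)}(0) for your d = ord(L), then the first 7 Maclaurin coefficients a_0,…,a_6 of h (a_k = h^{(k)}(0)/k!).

L = (4 + 40·x)·Dx + (1 + 4·x + 20·x^2)·Dx^2  (order 2).
h: a_k = 0, -12, 24, 16, -288, 3648/5, 1408, …
ICs: h(0) = 0, h′(0) = -12.

f: a_k = 0, -12, 0, 64, 0, -3072/5, 0, …
f∘r: x↦r, Dx↦Dx/r' in L_f ⇒ L₀.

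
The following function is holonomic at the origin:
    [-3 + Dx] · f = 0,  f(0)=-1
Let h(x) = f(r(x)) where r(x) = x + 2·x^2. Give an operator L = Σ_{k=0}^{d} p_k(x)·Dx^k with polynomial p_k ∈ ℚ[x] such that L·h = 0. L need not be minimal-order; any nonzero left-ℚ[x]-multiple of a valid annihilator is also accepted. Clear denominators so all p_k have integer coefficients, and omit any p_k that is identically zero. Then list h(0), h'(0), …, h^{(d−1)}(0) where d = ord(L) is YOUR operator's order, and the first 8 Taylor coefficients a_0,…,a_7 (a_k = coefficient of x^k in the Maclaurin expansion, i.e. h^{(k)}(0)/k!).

f: a_k = -1, -3, -9/2, -9/2, -27/8, -81/40, -81/80, -243/560, …
f∘r: x↦r, Dx↦Dx/r' in L_f ⇒ L₀.
L = (-3 - 12·x) + Dx  (order 1).
h: a_k = -1, -3, -21/2, -45/2, -387/8, -3321/40, -11061/80, -112887/560, …
ICs: h(0) = -1.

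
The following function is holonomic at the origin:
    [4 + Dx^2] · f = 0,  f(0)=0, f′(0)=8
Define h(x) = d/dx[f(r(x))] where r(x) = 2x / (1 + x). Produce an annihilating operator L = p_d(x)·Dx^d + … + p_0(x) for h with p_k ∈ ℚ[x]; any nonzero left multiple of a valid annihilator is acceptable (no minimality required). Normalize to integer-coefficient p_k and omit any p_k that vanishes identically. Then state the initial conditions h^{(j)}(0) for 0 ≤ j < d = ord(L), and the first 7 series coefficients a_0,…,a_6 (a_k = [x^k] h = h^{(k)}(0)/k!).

f: a_k = 0, 8, 0, -16/3, 0, 16/15, 0, …
L₀ from L_f via x↦r, Dx↦r'^{-1}Dx.
h₀' ⇒ L via d/dx closure of L₀.
L = (22 + 12·x + 6·x^2) + (6 + 18·x + 18·x^2 + 6·x^3)·Dx + (1 + 4·x + 6·x^2 + 4·x^3 + x^4)·Dx^2  (order 2).
h: a_k = 16, -32, -80, 448, -3088/3, 1440, -39376/45, …
ICs: h(0) = 16, h′(0) = -32.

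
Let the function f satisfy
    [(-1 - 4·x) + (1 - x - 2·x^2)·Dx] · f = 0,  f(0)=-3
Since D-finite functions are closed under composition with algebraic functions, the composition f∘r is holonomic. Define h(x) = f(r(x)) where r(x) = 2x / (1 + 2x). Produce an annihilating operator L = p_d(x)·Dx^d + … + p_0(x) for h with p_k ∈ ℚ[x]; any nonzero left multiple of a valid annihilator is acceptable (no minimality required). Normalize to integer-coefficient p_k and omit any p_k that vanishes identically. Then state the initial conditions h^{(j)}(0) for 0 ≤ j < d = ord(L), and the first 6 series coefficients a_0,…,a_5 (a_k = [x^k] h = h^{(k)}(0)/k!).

L = (2 + 20·x) + (-1 - 4·x + 4·x^2 + 16·x^3)·Dx  (order 1).
h: a_k = -3, -6, -24, 0, -192, 384, …
ICs: h(0) = -3.

f: a_k = -3, -3, -9, -15, -33, -63, …
f∘r: x↦r, Dx↦Dx/r' in L_f ⇒ L₀.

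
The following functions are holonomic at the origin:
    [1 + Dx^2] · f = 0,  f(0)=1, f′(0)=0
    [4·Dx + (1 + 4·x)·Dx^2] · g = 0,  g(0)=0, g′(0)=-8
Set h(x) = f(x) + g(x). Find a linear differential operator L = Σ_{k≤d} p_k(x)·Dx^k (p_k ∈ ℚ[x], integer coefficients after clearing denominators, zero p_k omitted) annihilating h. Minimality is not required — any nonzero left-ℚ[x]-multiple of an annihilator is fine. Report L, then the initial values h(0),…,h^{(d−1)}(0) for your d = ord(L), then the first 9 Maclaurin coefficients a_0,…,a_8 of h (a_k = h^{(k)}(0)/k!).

L = (388 + 32·x + 64·x^2)·Dx + (33 + 140·x + 48·x^2 + 64·x^3)·Dx^2 + (388 + 32·x + 64·x^2)·Dx^3 + (33 + 140·x + 48·x^2 + 64·x^3)·Dx^4  (order 4).
h: a_k = 1, -8, 31/2, -128/3, 3073/24, -2048/5, 983039/720, -32768/7, 660602881/40320, …
ICs: h(0) = 1, h′(0) = -8, h′′(0) = 31, h′′′(0) = -256.

f: a_k = 1, 0, -1/2, 0, 1/24, 0, -1/720, 0, 1/40320, …
g: a_k = 0, -8, 16, -128/3, 128, -2048/5, 4096/3, -32768/7, 16384, …
L₀ := lclm(L_f,L_g); ord L₀ ≤ 2+2.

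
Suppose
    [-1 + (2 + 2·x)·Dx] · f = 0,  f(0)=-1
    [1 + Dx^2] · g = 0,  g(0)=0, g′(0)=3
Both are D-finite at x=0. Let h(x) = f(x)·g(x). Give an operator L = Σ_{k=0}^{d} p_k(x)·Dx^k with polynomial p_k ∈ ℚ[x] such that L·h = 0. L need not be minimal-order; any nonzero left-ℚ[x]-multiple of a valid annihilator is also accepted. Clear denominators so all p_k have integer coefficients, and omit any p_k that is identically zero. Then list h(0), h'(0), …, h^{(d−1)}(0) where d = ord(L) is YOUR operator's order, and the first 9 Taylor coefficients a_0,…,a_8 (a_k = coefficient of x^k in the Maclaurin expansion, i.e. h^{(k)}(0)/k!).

L = (7 + 8·x + 4·x^2) + (-4 - 4·x)·Dx + (4 + 8·x + 4·x^2)·Dx^2  (order 2).
h: a_k = 0, -3, -3/2, 7/8, 1/16, 19/640, -81/1280, 983/21504, -7727/215040, …
ICs: h(0) = 0, h′(0) = -3.

f: a_k = -1, -1/2, 1/8, -1/16, 5/128, -7/256, 21/1024, -33/2048, 429/32768, …
g: a_k = 0, 3, 0, -1/2, 0, 1/40, 0, -1/1680, 0, …
L₀ := L_f ⊗_s L_g (sym. prod.), ord ≤ 2.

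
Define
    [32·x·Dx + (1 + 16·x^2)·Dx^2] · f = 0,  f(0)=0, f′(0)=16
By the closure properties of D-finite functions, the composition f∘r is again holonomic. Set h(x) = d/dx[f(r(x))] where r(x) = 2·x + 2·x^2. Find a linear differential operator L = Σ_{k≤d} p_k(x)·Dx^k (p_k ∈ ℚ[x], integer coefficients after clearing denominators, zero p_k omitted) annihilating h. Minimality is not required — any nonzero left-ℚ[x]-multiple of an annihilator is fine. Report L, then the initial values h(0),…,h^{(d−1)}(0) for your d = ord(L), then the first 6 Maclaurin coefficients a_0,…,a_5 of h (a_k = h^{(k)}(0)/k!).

f: a_k = 0, 16, 0, -256/3, 0, 4096/5, …
f∘r: x↦r, Dx↦Dx/r' in L_f ⇒ L₀.
h=h₀': d/dx-closure on L₀ ⇒ L.
L = (-2 + 128·x + 512·x^2 + 768·x^3 + 384·x^4) + (1 + 2·x + 64·x^2 + 256·x^3 + 320·x^4 + 128·x^5)·Dx  (order 1).
h: a_k = 32, 64, -2048, -8192, 120832, 782336, …
ICs: h(0) = 32.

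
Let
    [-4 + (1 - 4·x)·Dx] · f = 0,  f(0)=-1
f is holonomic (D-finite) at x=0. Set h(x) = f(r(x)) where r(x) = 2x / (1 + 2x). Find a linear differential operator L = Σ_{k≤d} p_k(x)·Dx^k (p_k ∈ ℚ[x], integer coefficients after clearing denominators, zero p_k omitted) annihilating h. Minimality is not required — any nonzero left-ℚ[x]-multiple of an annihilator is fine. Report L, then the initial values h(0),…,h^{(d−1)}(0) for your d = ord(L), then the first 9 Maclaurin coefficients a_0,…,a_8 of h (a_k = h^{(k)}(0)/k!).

f: a_k = -1, -4, -16, -64, -256, -1024, -4096, -16384, -65536, …
L₀ from L_f via x↦r, Dx↦r'^{-1}Dx.
L = 8 + (-1 + 4·x + 12·x^2)·Dx  (order 1).
h: a_k = -1, -8, -48, -288, -1728, -10368, -62208, -373248, -2239488, …
ICs: h(0) = -1.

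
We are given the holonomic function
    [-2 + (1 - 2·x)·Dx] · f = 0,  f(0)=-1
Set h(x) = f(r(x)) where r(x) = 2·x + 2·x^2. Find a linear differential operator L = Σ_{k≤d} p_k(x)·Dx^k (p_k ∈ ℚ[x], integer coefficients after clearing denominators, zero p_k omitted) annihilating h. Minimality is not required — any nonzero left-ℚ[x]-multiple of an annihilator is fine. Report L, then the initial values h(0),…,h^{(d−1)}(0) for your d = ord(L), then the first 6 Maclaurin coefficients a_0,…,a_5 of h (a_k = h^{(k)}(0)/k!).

f: a_k = -1, -2, -4, -8, -16, -32, …
Substitute x→r, Dx→(1/r')Dx; clear ⇒ L₀.
L = (4 + 8·x) + (-1 + 4·x + 4·x^2)·Dx  (order 1).
h: a_k = -1, -4, -20, -96, -464, -2240, …
ICs: h(0) = -1.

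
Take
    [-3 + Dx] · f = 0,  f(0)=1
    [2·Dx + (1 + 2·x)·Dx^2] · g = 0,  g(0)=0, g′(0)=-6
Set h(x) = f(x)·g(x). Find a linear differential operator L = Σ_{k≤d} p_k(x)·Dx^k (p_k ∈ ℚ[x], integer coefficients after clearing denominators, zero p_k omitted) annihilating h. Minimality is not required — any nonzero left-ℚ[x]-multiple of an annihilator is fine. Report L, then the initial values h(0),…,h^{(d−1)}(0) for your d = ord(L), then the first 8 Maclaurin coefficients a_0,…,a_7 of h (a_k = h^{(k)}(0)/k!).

f: a_k = 1, 3, 9/2, 9/2, 27/8, 81/40, 81/80, 243/560, …
g: a_k = 0, -6, 6, -8, 12, -96/5, 32, -384/7, …
h₀=f·g: eliminate ⇒ L₀, order ≤ 1·2.
L = (3 + 18·x) + (-4 - 12·x)·Dx + (1 + 2·x)·Dx^2  (order 2).
h: a_k = 0, -6, -12, -17, -12, -249/20, 1/2, -3411/280, …
ICs: h(0) = 0, h′(0) = -6.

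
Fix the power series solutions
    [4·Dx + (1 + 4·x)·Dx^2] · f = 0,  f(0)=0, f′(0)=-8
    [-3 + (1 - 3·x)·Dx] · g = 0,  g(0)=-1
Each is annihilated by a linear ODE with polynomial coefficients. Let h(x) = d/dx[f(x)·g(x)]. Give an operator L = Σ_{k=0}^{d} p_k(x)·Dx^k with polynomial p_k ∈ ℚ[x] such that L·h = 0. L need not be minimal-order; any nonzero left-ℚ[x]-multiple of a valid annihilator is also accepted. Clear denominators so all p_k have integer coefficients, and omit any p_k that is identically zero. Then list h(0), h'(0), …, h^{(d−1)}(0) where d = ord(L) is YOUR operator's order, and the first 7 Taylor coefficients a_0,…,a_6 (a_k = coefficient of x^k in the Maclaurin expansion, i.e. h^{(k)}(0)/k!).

f: a_k = 0, -8, 16, -128/3, 128, -2048/5, 4096/3, …
g: a_k = -1, -3, -9, -27, -81, -243, -729, …
h₀=f·g: eliminate ⇒ L₀, order ≤ 2·1.
h=h₀': d/dx-closure on L₀ ⇒ L.
L = 48 + (1 + 60·x)·Dx + (-1 - x + 12·x^2)·Dx^2  (order 2).
h: a_k = 8, 16, 200, 288, 3128, 15344/5, 217544/5, …
ICs: h(0) = 8, h′(0) = 16.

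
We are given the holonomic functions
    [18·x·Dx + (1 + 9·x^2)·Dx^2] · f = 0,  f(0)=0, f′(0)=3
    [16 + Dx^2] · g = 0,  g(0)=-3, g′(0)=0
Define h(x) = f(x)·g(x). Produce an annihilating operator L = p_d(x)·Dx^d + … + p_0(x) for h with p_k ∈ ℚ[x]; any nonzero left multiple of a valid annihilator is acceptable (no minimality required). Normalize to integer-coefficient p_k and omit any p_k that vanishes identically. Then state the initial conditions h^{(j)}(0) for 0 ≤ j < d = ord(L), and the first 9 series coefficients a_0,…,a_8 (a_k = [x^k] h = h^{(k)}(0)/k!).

L = (20800 + 494784·x^2 + 2923776·x^4 + 11943936·x^6 + 26873856·x^8) + (19584·x + 342144·x^3 + 2239488·x^5 + 6718464·x^7)·Dx + (1700 + 42732·x^2 + 318816·x^4 + 1492992·x^6 + 3359232·x^8)·Dx^2 + (1224·x + 21384·x^3 + 139968·x^5 + 419904·x^7)·Dx^3 + (25 + 738·x^2 + 8505·x^4 + 46656·x^6 + 104976·x^8)·Dx^4  (order 4).
h: a_k = 0, -9, 0, 99, 0, -2289/5, 0, 85501/35, 0, …
ICs: h(0) = 0, h′(0) = -9, h′′(0) = 0, h′′′(0) = 594.

f: a_k = 0, 3, 0, -9, 0, 243/5, 0, -2187/7, 0, …
g: a_k = -3, 0, 24, 0, -32, 0, 256/15, 0, -512/105, …
f·g: L₀ = L_f ⊗_s L_g, ord ≤ 2·2.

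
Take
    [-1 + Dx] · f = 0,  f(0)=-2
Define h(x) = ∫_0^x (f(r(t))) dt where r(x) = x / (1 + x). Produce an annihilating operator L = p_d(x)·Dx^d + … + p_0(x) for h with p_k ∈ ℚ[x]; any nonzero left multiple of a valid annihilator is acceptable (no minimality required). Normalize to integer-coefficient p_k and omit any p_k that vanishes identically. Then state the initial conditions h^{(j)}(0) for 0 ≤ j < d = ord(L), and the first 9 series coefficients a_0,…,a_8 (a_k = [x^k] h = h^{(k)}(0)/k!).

L = -Dx + (1 + 2·x + x^2)·Dx^2  (order 2).
h: a_k = 0, -2, -1, 1/3, -1/12, -1/60, 19/360, -151/2520, 1091/20160, …
ICs: h(0) = 0, h′(0) = -2.

f: a_k = -2, -2, -1, -1/3, -1/12, -1/60, -1/360, -1/2520, -1/20160, …
Change of var in L_f (x↦r) gives L₀.
h=∫₀ˣh₀: take L = L₀·Dx.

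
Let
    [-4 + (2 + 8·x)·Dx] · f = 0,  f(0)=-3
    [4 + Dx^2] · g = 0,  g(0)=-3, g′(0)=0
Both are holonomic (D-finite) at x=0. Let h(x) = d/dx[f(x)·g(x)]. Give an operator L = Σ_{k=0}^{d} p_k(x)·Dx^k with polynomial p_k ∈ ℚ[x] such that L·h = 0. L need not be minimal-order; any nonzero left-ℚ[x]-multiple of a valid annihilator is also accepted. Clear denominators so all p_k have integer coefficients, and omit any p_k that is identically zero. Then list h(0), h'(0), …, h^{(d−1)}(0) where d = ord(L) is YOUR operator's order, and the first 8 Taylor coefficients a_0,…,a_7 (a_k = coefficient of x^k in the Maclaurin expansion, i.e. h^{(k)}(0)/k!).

L = (8 + 96·x + 256·x^2 + 256·x^3 + 256·x^4) + (2 - 48·x^2 - 64·x^3)·Dx + (1 + 10·x + 36·x^2 + 64·x^3 + 64·x^4)·Dx^2  (order 2).
h: a_k = 18, -72, 0, -192, 960, -17664/5, 66304/5, -1755136/35, …
ICs: h(0) = 18, h′(0) = -72.

f: a_k = -3, -6, 6, -12, 30, -84, 252, -792, …
g: a_k = -3, 0, 6, 0, -2, 0, 4/15, 0, …
Product ⇒ symmetric product L₀, ord ≤ 2.
Differentiate: ansatz ord ≤ ord L₀ ⇒ L.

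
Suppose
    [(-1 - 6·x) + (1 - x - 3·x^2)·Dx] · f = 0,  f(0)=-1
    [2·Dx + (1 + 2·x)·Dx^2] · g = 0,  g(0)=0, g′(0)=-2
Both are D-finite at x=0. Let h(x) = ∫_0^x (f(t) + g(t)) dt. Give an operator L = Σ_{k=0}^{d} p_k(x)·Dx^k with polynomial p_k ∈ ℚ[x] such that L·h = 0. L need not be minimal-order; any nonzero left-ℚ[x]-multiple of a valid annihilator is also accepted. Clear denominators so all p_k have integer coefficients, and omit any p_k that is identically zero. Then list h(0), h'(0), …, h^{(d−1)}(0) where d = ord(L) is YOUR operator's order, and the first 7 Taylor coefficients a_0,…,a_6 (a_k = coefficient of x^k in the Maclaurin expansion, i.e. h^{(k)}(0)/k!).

f: a_k = -1, -1, -4, -7, -19, -40, -97, …
g: a_k = 0, -2, 2, -8/3, 4, -32/5, 32/3, …
h₀=f+g: left-lcm gives L₀, ord ≤ 3.
h=∫₀ˣh₀: take L = L₀·Dx.
L = (74 + 412·x + 948·x^2 + 864·x^3 + 648·x^4)·Dx^2 + (17 + 212·x + 890·x^2 + 1644·x^3 + 1764·x^4 + 1080·x^5)·Dx^3 + (-5 - 27·x - 33·x^2 + 68·x^3 + 276·x^4 + 396·x^5 + 216·x^6)·Dx^4  (order 4).
h: a_k = 0, -1, -3/2, -2/3, -29/12, -3, -116/15, …
ICs: h(0) = 0, h′(0) = -1, h′′(0) = -3, h′′′(0) = -4.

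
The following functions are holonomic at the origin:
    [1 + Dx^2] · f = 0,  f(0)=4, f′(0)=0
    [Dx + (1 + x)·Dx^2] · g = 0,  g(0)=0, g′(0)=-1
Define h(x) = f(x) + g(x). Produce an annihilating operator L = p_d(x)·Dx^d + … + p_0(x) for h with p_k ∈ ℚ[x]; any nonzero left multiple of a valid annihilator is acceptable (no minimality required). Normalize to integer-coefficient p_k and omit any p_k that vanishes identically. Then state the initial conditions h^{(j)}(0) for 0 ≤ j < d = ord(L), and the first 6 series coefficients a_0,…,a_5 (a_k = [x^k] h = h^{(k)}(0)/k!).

f: a_k = 4, 0, -2, 0, 1/6, 0, …
g: a_k = 0, -1, 1/2, -1/3, 1/4, -1/5, …
f+g: L₀ = lclm(L_f,L_g), ord ≤ 2+2.
L = (7 + 2·x + x^2)·Dx + (3 + 5·x + 3·x^2 + x^3)·Dx^2 + (7 + 2·x + x^2)·Dx^3 + (3 + 5·x + 3·x^2 + x^3)·Dx^4  (order 4).
h: a_k = 4, -1, -3/2, -1/3, 5/12, -1/5, …
ICs: h(0) = 4, h′(0) = -1, h′′(0) = -3, h′′′(0) = -2.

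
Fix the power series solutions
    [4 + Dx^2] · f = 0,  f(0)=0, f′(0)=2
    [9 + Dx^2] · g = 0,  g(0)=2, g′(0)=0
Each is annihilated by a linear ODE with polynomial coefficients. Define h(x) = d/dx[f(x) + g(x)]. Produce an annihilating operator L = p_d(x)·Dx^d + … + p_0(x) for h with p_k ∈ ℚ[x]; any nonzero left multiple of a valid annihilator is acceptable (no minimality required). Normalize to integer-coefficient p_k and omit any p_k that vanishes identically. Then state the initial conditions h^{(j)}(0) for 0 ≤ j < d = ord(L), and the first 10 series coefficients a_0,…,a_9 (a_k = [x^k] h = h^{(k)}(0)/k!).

f: a_k = 0, 2, 0, -4/3, 0, 4/15, 0, -8/315, 0, 4/2835, …
g: a_k = 2, 0, -9, 0, 27/4, 0, -81/40, 0, 729/2240, 0, …
Weyl lclm of L_f,L_g ⇒ L₀ (ord ≤ 4).
Differentiate: ansatz ord ≤ ord L₀ ⇒ L.
L = 36 + 13·Dx^2 + Dx^4  (order 4).
h: a_k = 2, -18, -4, 27, 4/3, -243/20, -8/45, 729/280, 4/315, -729/2240, …
ICs: h(0) = 2, h′(0) = -18, h′′(0) = -8, h′′′(0) = 162.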